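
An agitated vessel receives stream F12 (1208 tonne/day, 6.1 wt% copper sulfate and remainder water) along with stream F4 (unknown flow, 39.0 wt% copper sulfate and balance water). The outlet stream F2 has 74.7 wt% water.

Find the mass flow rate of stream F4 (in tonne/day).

Let F4 be the unknown flow. Total out = 1208 + F4.
water balance: 1134.3 + 0.610·F4 = 0.747·(1208 + F4)
(0.610 − 0.747)·F4 = 0.747×1208 − 1134.3 = -231.94
F4 = -231.94 / -0.137 = 1693 tonne/day

1693 tonne/day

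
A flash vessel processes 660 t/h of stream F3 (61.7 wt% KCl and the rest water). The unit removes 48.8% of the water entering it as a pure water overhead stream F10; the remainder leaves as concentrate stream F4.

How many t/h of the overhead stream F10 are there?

123.4 t/h

water entering = 660×0.383 = 252.78 t/h; overhead removed = 0.488×252.78 = 123.36 t/h.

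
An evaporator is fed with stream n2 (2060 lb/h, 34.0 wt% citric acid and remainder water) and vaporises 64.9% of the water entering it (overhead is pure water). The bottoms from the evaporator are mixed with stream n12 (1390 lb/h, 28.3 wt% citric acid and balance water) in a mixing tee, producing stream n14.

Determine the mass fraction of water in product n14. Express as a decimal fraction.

Vapour removed = 0.649×0.660×2060 = 882.38 lb/h; concentrate = 1177.6 lb/h.
water reaching the mixer = 477.22 (from concentrate) + 1390×0.717 = 1473.8 lb/h.
Product flow = 1177.6 + 1390 = 2567.6 lb/h; water fraction = 0.574.

0.574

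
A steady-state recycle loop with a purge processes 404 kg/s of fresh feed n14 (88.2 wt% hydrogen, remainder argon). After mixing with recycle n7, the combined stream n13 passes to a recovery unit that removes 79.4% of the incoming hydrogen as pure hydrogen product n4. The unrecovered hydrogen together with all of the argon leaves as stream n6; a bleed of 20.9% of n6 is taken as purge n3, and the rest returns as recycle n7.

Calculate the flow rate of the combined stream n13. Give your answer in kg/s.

argon enters only via n14 and leaves only via the purge: 404×0.118 = 0.209×(argon in n6), and the recovery unit passes all argon, so argon in n13 = argon in n6 = 228.1 kg/s.
hydrogen in n13: m_A = 404×0.882 + (1−0.209)·(1−0.794)·m_A, so m_A = 356.33/0.8371 = 425.69 kg/s.
n13 = 425.69 + 228.1 = 653.79 kg/s.

653.8 kg/s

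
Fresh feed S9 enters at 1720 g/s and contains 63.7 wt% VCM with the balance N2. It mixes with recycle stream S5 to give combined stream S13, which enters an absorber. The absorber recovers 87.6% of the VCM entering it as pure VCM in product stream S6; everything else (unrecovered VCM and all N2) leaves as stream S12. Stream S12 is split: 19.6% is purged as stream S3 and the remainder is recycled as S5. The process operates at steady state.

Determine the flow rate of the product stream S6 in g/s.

VCM in S13: m_A = 1720×0.637 + (1−0.196)·(1−0.876)·m_A, so m_A = 1095.6/0.9003 = 1217 g/s.
Product S6 = 0.876×1217 = 1066.1 g/s.

1066 g/s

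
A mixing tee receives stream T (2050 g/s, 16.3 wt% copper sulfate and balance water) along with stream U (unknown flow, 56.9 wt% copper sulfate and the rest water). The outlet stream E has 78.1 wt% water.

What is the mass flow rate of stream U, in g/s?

328 g/s

Let U be the unknown flow. Total out = 2050 + U.
water balance: 1715.8 + 0.431·U = 0.781·(2050 + U)
(0.431 − 0.781)·U = 0.781×2050 − 1715.8 = -114.8
U = -114.8 / -0.350 = 328 g/s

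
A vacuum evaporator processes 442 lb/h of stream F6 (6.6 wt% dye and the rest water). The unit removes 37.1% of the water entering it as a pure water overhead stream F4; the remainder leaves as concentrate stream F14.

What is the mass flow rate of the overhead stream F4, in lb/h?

153.2 lb/h

water entering = 442×0.934 = 412.83 lb/h; overhead removed = 0.371×412.83 = 153.16 lb/h.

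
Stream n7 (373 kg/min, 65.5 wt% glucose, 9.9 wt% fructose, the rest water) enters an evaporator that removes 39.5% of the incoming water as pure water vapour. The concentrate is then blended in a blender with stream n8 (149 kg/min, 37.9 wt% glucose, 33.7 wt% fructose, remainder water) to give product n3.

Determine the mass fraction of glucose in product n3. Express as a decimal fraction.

0.6192

Vapour removed = 0.395×0.246×373 = 36.244 kg/min; concentrate = 336.76 kg/min.
glucose reaching the mixer = 244.31 (from concentrate) + 149×0.379 = 300.79 kg/min.
Product flow = 336.76 + 149 = 485.76 kg/min; glucose fraction = 0.6192.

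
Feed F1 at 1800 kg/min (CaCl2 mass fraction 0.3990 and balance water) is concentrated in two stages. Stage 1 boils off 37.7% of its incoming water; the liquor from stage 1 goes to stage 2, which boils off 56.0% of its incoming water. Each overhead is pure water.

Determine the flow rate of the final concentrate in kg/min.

1015 kg/min

water in feed = 1800×0.601 = 1081.8 kg/min.
After stage 1: water left = (1−0.377)×1081.8 = 673.96; stream total = 1392.2 kg/min.
After stage 2: water left = (1−0.560)×673.96 = 296.54; final concentrate = 1014.7 kg/min.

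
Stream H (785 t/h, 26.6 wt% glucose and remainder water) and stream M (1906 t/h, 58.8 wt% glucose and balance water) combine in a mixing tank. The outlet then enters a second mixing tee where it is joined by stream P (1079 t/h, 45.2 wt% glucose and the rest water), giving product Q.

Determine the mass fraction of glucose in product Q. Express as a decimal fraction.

Overall, product flow = 3770 t/h.
glucose in = 785×0.266 + 1906×0.588 + 1079×0.452 = 1817.2 t/h.
glucose fraction in Q = 0.4820.

0.4820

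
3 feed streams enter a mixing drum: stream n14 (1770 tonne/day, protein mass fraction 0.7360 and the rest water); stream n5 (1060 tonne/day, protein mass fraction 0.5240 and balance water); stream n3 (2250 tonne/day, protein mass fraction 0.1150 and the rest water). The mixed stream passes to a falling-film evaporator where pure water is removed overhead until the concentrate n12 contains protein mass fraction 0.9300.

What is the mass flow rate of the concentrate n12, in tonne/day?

2276 tonne/day

protein entering = 1770×0.736 + 1060×0.524 + 2250×0.115 = 2116.9 tonne/day.
All protein reports to n12, so n12 = 2116.9/0.930 = 2276.2 tonne/day.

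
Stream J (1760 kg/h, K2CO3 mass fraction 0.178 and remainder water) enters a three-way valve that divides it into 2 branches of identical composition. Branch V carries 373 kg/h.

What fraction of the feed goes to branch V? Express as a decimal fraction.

Fraction to V = 373/1760 = 0.2119.

0.212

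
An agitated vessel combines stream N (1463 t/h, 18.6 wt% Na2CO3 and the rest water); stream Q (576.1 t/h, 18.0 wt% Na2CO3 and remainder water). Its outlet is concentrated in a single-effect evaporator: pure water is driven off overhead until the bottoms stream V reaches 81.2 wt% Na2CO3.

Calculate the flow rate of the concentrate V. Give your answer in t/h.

462.8 t/h

Na2CO3 entering = 1463×0.186 + 576.1×0.180 = 375.82 t/h.
All Na2CO3 reports to V, so V = 375.82/0.812 = 462.83 t/h.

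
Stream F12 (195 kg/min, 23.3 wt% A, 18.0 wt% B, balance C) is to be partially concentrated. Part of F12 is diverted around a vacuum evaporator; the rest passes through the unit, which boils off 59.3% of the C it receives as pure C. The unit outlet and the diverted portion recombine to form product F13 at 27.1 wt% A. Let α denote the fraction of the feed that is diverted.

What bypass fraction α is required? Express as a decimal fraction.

0.597

All 195×0.233 = 45.435 kg/min of A reaches F13, so F13 = 45.435/0.271 = 167.66 kg/min and vapour = 27.343 kg/min.
The evaporator receives (1−α)·195 of feed at 0.587 C and removes 0.593 of that C:
0.593×0.587×(1−α)×195 = 27.343
(1−α) = 27.343/67.878 = 0.4028;  α = 0.5972.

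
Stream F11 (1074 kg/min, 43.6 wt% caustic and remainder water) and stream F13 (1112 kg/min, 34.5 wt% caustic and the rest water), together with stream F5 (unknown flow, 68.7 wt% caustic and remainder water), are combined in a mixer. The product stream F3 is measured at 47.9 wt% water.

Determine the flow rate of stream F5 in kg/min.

Let F5 be the unknown flow. Total out = 2186 + F5.
water balance: 1334.1 + 0.313·F5 = 0.479·(2186 + F5)
(0.313 − 0.479)·F5 = 0.479×2186 − 1334.1 = -287
F5 = -287 / -0.166 = 1728.9 kg/min

1729 kg/min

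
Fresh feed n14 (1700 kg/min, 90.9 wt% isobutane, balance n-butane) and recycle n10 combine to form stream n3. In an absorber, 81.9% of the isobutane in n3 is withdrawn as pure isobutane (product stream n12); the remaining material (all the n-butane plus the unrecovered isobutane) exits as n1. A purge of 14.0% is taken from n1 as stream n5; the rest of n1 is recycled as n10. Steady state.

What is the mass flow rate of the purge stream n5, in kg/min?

n-butane enters only via n14 and leaves only via the purge: 1700×0.091 = 0.140×(n-butane in n1), and the absorber passes all n-butane, so n-butane in n3 = n-butane in n1 = 1105 kg/min.
isobutane in n3: m_A = 1700×0.909 + (1−0.140)·(1−0.819)·m_A, so m_A = 1545.3/0.8443 = 1830.2 kg/min.
n1 = (1−0.819)×1830.2 + 1105 = 1436.3 kg/min.
Purge n5 = 0.140×1436.3 = 201.08 kg/min.

201.1 kg/min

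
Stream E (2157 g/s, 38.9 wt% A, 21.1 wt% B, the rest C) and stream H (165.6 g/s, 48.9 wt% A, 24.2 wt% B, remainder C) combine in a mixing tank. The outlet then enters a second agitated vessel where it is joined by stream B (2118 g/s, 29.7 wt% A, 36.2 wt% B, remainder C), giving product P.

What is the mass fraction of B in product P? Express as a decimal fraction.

0.284

Overall, product flow = 4440.6 g/s.
B in = 2157×0.211 + 165.6×0.242 + 2118×0.362 = 1261.9 g/s.
B fraction in P = 0.284.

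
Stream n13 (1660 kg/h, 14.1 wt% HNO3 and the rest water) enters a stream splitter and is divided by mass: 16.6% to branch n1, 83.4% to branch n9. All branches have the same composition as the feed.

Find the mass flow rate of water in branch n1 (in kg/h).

236.7 kg/h

Branch n1 total = 0.166×1660 = 275.56 kg/h.
water in n1 = 0.859×275.56 = 236.71 kg/h.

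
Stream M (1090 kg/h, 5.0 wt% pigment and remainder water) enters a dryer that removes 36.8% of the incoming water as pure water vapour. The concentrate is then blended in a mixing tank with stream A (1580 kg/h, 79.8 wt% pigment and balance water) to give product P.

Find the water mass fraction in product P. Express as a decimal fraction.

0.425

Vapour removed = 0.368×0.950×1090 = 381.06 kg/h; concentrate = 708.94 kg/h.
water reaching the mixer = 654.44 (from concentrate) + 1580×0.202 = 973.6 kg/h.
Product flow = 708.94 + 1580 = 2288.9 kg/h; water fraction = 0.425.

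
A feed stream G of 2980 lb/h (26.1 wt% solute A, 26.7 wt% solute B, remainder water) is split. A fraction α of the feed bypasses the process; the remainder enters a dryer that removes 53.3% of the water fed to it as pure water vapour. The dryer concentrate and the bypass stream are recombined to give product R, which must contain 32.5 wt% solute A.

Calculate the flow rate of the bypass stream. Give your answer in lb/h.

All 2980×0.261 = 777.78 lb/h of solute A reaches R, so R = 777.78/0.325 = 2393.2 lb/h and vapour = 586.83 lb/h.
The evaporator receives (1−α)·2980 of feed at 0.472 water and removes 0.533 of that water:
0.533×0.472×(1−α)×2980 = 586.83
(1−α) = 586.83/749.7 = 0.7828;  α = 0.2172.
Bypass flow = 0.2172×2980 = 647.38 lb/h.

647.4 lb/h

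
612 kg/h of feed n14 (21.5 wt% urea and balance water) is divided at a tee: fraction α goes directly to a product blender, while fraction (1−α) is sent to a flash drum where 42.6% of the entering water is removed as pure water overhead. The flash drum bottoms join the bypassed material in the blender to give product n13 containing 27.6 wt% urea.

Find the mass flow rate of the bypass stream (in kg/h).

207.5 kg/h

All 612×0.215 = 131.58 kg/h of urea reaches n13, so n13 = 131.58/0.276 = 476.74 kg/h and vapour = 135.26 kg/h.
The evaporator receives (1−α)·612 of feed at 0.785 water and removes 0.426 of that water:
0.426×0.785×(1−α)×612 = 135.26
(1−α) = 135.26/204.66 = 0.6609;  α = 0.3391.
Bypass flow = 0.3391×612 = 207.52 kg/h.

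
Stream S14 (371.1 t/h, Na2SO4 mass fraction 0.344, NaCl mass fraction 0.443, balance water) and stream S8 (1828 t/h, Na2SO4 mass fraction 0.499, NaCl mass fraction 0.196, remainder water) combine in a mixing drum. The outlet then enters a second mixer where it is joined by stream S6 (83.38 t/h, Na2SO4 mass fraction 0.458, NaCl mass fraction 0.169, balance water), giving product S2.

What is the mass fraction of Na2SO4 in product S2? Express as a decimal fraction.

Overall, product flow = 2282.5 t/h.
Na2SO4 in = 371.1×0.344 + 1828×0.499 + 83.38×0.458 = 1078 t/h.
Na2SO4 fraction in S2 = 0.472.

0.472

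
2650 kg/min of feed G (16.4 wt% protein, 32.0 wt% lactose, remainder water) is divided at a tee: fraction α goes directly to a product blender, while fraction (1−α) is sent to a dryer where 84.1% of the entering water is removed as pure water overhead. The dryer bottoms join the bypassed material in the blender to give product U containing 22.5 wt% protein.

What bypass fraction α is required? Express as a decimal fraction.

0.375

All 2650×0.164 = 434.6 kg/min of protein reaches U, so U = 434.6/0.225 = 1931.6 kg/min and vapour = 718.44 kg/min.
The evaporator receives (1−α)·2650 of feed at 0.516 water and removes 0.841 of that water:
0.841×0.516×(1−α)×2650 = 718.44
(1−α) = 718.44/1150 = 0.6247;  α = 0.3753.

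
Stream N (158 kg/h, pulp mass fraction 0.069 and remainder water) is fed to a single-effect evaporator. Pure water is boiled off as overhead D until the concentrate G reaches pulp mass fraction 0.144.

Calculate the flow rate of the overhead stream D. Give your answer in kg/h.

82.29 kg/h

pulp is conserved: 158×0.069 = 10.902 kg/h all reports to the concentrate.
Concentrate = 10.902/(target fraction) = 75.708 kg/h.
Overhead = 158 − 75.708 = 82.292 kg/h.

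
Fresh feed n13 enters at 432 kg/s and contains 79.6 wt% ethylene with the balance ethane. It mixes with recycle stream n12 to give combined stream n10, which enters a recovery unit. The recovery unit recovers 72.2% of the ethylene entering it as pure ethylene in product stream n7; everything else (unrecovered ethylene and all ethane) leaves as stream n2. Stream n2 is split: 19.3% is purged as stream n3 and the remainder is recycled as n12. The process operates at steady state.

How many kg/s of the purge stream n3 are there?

111.9 kg/s

ethane enters only via n13 and leaves only via the purge: 432×0.204 = 0.193×(ethane in n2), and the recovery unit passes all ethane, so ethane in n10 = ethane in n2 = 456.62 kg/s.
ethylene in n10: m_A = 432×0.796 + (1−0.193)·(1−0.722)·m_A, so m_A = 343.87/0.7757 = 443.33 kg/s.
n2 = (1−0.722)×443.33 + 456.62 = 579.87 kg/s.
Purge n3 = 0.193×579.87 = 111.91 kg/s.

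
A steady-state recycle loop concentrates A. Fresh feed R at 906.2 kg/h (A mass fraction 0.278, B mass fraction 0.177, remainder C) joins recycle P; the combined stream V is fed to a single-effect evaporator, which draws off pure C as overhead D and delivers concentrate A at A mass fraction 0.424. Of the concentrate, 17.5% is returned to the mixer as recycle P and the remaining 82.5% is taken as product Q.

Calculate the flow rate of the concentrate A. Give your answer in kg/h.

Overall A balance (none leaves overhead): A in fresh feed = A in product, i.e. 906.2×0.278 = (1−0.175)·A·0.424.
A = 251.92/(0.424×0.825) = 720.19 kg/h.

720.2 kg/h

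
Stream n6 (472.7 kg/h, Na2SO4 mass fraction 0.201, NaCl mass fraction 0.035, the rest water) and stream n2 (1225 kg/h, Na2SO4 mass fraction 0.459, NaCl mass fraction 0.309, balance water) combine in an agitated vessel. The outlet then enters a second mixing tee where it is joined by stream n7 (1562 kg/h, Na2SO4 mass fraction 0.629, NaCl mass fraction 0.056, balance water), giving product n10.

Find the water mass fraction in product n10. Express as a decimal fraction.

Overall, product flow = 3259.7 kg/h.
water in = 472.7×0.764 + 1225×0.232 + 1562×0.315 = 1137.4 kg/h.
water fraction in n10 = 0.349.

0.349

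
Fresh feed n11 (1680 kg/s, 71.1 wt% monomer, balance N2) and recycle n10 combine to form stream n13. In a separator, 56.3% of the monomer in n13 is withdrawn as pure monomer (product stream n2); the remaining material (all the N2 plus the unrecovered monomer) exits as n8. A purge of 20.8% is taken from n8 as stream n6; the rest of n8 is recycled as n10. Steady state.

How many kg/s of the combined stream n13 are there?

N2 enters only via n11 and leaves only via the purge: 1680×0.289 = 0.208×(N2 in n8), and the separator passes all N2, so N2 in n13 = N2 in n8 = 2334.2 kg/s.
monomer in n13: m_A = 1680×0.711 + (1−0.208)·(1−0.563)·m_A, so m_A = 1194.5/0.6539 = 1826.7 kg/s.
n13 = 1826.7 + 2334.2 = 4160.9 kg/s.

4161 kg/s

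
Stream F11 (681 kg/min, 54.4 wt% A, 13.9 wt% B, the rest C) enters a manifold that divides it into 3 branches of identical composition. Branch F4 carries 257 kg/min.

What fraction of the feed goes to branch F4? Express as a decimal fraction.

0.377

Fraction to F4 = 257/681 = 0.3774.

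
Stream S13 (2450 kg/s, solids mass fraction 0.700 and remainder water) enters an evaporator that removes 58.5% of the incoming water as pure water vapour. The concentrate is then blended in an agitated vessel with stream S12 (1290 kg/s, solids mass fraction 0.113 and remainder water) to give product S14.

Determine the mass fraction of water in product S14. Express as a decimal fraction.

0.438

Vapour removed = 0.585×0.300×2450 = 429.97 kg/s; concentrate = 2020 kg/s.
water reaching the mixer = 305.03 (from concentrate) + 1290×0.887 = 1449.3 kg/s.
Product flow = 2020 + 1290 = 3310 kg/s; water fraction = 0.438.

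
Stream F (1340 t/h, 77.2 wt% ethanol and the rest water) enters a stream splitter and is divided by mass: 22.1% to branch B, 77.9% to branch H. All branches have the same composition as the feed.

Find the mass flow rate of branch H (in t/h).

Branch H flow = 0.779×1340 = 1043.9 t/h.

1044 t/h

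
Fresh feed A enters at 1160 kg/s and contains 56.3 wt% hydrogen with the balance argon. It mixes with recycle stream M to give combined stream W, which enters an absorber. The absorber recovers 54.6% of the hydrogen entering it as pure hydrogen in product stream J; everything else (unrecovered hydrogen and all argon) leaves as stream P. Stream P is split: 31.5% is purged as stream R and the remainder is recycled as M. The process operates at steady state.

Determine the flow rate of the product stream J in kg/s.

517.5 kg/s

hydrogen in W: m_A = 1160×0.563 + (1−0.315)·(1−0.546)·m_A, so m_A = 653.08/0.6890 = 947.85 kg/s.
Product J = 0.546×947.85 = 517.53 kg/s.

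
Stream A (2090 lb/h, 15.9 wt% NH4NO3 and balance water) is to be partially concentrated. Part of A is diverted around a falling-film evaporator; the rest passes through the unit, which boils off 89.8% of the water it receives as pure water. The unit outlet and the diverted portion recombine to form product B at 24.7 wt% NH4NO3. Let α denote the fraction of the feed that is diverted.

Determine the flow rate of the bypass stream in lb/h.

All 2090×0.159 = 332.31 lb/h of NH4NO3 reaches B, so B = 332.31/0.247 = 1345.4 lb/h and vapour = 744.62 lb/h.
The evaporator receives (1−α)·2090 of feed at 0.841 water and removes 0.898 of that water:
0.898×0.841×(1−α)×2090 = 744.62
(1−α) = 744.62/1578.4 = 0.4718;  α = 0.5282.
Bypass flow = 0.5282×2090 = 1104 lb/h.

1104 lb/h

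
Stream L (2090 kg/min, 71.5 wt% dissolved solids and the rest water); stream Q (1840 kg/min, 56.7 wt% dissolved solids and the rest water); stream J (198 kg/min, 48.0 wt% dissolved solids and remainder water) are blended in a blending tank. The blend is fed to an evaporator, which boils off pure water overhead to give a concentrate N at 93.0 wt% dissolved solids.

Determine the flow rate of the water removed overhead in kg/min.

dissolved solids entering = 2090×0.715 + 1840×0.567 + 198×0.480 = 2632.7 kg/min.
All dissolved solids reports to N, so N = 2632.7/0.930 = 2830.8 kg/min.
Total feed = 4128 kg/min; overhead = 4128 − 2830.8 = 1297.2 kg/min.

1297 kg/min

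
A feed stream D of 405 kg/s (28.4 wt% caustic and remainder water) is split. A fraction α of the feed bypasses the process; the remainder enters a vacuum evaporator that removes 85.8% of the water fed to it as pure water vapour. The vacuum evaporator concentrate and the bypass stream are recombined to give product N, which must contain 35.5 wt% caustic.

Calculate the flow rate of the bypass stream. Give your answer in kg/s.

All 405×0.284 = 115.02 kg/s of caustic reaches N, so N = 115.02/0.355 = 324 kg/s and vapour = 81 kg/s.
The evaporator receives (1−α)·405 of feed at 0.716 water and removes 0.858 of that water:
0.858×0.716×(1−α)×405 = 81
(1−α) = 81/248.8 = 0.3256;  α = 0.6744.
Bypass flow = 0.6744×405 = 273.15 kg/s.

273.1 kg/s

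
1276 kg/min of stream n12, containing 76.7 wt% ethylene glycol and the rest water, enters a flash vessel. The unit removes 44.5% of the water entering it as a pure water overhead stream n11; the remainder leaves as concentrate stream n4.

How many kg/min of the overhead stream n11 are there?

132.3 kg/min

water entering = 1276×0.233 = 297.31 kg/min; overhead removed = 0.445×297.31 = 132.3 kg/min.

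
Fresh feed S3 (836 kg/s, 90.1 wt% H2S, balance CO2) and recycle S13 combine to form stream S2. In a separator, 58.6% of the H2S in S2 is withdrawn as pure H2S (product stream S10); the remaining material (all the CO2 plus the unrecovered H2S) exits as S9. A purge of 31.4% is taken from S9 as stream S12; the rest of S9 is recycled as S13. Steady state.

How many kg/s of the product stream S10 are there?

H2S in S2: m_A = 836×0.901 + (1−0.314)·(1−0.586)·m_A, so m_A = 753.24/0.7160 = 1052 kg/s.
Product S10 = 0.586×1052 = 616.48 kg/s.

616.5 kg/s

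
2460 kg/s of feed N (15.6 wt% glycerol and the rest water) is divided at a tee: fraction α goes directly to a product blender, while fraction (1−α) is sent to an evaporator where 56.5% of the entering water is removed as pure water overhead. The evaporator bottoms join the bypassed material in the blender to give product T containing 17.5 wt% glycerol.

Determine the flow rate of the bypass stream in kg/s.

All 2460×0.156 = 383.76 kg/s of glycerol reaches T, so T = 383.76/0.175 = 2192.9 kg/s and vapour = 267.09 kg/s.
The evaporator receives (1−α)·2460 of feed at 0.844 water and removes 0.565 of that water:
0.565×0.844×(1−α)×2460 = 267.09
(1−α) = 267.09/1173.1 = 0.2277;  α = 0.7723.
Bypass flow = 0.7723×2460 = 1899.9 kg/s.

1900 kg/s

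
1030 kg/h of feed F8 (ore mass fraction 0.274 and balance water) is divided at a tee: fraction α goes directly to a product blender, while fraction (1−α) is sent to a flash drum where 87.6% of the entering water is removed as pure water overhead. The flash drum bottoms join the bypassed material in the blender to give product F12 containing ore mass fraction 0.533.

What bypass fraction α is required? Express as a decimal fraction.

0.236

All 1030×0.274 = 282.22 kg/h of ore reaches F12, so F12 = 282.22/0.533 = 529.49 kg/h and vapour = 500.51 kg/h.
The evaporator receives (1−α)·1030 of feed at 0.726 water and removes 0.876 of that water:
0.876×0.726×(1−α)×1030 = 500.51
(1−α) = 500.51/655.06 = 0.7641;  α = 0.2359.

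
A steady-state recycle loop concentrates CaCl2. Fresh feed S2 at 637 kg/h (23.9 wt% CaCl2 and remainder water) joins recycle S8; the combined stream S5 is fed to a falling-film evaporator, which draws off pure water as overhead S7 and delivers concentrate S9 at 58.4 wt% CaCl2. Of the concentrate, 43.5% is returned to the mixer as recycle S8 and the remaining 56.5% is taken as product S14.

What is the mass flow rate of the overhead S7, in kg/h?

Overall CaCl2 balance (none leaves overhead): CaCl2 in fresh feed = CaCl2 in product, i.e. 637×0.239 = (1−0.435)·S9·0.584.
S9 = 152.24/(0.584×0.565) = 461.4 kg/h.
Recycle S8 = 0.435×461.4 = 200.71 kg/h.
Combined feed S5 = 637 + 200.71 = 837.71 kg/h.
Overhead S7 = S5 − S9 = 837.71 − 461.4 = 376.31 kg/h.

376.3 kg/h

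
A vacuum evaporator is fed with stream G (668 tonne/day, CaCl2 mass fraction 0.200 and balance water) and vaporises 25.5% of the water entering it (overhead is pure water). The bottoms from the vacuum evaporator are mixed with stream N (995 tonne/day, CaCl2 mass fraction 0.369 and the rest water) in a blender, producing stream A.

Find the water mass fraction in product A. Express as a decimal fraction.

Vapour removed = 0.255×0.800×668 = 136.27 tonne/day; concentrate = 531.73 tonne/day.
water reaching the mixer = 398.13 (from concentrate) + 995×0.631 = 1026 tonne/day.
Product flow = 531.73 + 995 = 1526.7 tonne/day; water fraction = 0.672.

0.672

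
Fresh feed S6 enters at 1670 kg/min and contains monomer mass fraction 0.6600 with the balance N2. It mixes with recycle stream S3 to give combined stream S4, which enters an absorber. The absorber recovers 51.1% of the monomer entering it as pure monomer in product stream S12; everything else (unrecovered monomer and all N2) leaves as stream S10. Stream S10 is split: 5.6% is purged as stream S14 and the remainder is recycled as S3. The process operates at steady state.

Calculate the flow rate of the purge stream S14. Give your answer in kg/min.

N2 enters only via S6 and leaves only via the purge: 1670×0.340 = 0.056×(N2 in S10), and the absorber passes all N2, so N2 in S4 = N2 in S10 = 10139 kg/min.
monomer in S4: m_A = 1670×0.660 + (1−0.056)·(1−0.511)·m_A, so m_A = 1102.2/0.5384 = 2047.2 kg/min.
S10 = (1−0.511)×2047.2 + 10139 = 11140 kg/min.
Purge S14 = 0.056×11140 = 623.86 kg/min.

623.9 kg/min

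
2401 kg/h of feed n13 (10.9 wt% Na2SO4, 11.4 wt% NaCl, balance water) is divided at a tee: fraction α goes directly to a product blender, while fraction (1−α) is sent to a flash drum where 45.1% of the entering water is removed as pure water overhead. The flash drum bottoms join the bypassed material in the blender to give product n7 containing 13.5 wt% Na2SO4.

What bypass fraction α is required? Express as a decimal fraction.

All 2401×0.109 = 261.71 kg/h of Na2SO4 reaches n7, so n7 = 261.71/0.135 = 1938.6 kg/h and vapour = 462.41 kg/h.
The evaporator receives (1−α)·2401 of feed at 0.777 water and removes 0.451 of that water:
0.451×0.777×(1−α)×2401 = 462.41
(1−α) = 462.41/841.38 = 0.5496;  α = 0.4504.

0.450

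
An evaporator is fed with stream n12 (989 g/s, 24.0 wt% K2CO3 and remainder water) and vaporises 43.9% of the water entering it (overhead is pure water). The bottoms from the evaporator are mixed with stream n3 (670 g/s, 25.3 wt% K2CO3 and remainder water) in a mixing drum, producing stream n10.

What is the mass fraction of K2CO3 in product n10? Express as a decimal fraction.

Vapour removed = 0.439×0.760×989 = 329.97 g/s; concentrate = 659.03 g/s.
K2CO3 reaching the mixer = 237.36 (from concentrate) + 670×0.253 = 406.87 g/s.
Product flow = 659.03 + 670 = 1329 g/s; K2CO3 fraction = 0.306.

0.306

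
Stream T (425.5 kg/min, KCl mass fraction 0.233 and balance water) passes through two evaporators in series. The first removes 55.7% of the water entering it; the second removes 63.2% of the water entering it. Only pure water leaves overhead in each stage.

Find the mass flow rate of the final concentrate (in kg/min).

water in feed = 425.5×0.767 = 326.36 kg/min.
After stage 1: water left = (1−0.557)×326.36 = 144.58; stream total = 243.72 kg/min.
After stage 2: water left = (1−0.632)×144.58 = 53.204; final concentrate = 152.35 kg/min.

152.3 kg/min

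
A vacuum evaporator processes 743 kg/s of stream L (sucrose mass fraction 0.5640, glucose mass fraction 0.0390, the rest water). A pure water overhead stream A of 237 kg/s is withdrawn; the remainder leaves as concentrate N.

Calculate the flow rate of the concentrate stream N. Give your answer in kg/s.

506 kg/s

Concentrate = 743 − 237 = 506 kg/s.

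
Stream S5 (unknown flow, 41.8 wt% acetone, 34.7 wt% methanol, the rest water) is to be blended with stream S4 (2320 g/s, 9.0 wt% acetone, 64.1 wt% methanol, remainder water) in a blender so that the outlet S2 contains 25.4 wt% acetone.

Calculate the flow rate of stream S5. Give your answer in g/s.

Let S5 be the unknown flow. Total out = 2320 + S5.
acetone balance: 208.8 + 0.418·S5 = 0.254·(2320 + S5)
(0.418 − 0.254)·S5 = 0.254×2320 − 208.8 = 380.48
S5 = 380.48 / 0.164 = 2320 g/s

2320 g/s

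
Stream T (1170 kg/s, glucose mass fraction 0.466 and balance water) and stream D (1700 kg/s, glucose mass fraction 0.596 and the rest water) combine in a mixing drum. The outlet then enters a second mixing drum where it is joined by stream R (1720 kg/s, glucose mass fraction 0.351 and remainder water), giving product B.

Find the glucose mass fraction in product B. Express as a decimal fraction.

0.471

Overall, product flow = 4590 kg/s.
glucose in = 1170×0.466 + 1700×0.596 + 1720×0.351 = 2162.1 kg/s.
glucose fraction in B = 0.471.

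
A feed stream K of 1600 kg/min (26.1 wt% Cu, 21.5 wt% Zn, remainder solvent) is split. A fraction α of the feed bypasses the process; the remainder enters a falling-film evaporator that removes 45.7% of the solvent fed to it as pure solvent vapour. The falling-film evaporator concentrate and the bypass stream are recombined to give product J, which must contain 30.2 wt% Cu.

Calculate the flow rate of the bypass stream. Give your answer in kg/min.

All 1600×0.261 = 417.6 kg/min of Cu reaches J, so J = 417.6/0.302 = 1382.8 kg/min and vapour = 217.22 kg/min.
The evaporator receives (1−α)·1600 of feed at 0.524 solvent and removes 0.457 of that solvent:
0.457×0.524×(1−α)×1600 = 217.22
(1−α) = 217.22/383.15 = 0.5669;  α = 0.4331.
Bypass flow = 0.4331×1600 = 692.91 kg/min.

692.9 kg/min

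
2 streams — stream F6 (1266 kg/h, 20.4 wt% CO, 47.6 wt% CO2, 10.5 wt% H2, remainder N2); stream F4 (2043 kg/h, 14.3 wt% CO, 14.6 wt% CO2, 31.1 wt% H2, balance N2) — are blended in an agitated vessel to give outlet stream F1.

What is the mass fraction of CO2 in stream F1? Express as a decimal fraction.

0.272

Total flow out = 1266 + 2043 = 3309 kg/h.
CO2 in = 1266×0.476 + 2043×0.146 = 900.89 kg/h.
CO2 mass fraction in F1 = 900.89/3309 = 0.272.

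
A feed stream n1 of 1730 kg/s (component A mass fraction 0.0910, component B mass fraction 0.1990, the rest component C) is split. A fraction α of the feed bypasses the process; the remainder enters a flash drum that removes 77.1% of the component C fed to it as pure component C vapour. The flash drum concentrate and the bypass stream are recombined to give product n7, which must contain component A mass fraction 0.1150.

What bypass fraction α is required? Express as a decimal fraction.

All 1730×0.091 = 157.43 kg/s of component A reaches n7, so n7 = 157.43/0.115 = 1369 kg/s and vapour = 361.04 kg/s.
The evaporator receives (1−α)·1730 of feed at 0.710 component C and removes 0.771 of that component C:
0.771×0.710×(1−α)×1730 = 361.04
(1−α) = 361.04/947.02 = 0.3812;  α = 0.6188.

0.619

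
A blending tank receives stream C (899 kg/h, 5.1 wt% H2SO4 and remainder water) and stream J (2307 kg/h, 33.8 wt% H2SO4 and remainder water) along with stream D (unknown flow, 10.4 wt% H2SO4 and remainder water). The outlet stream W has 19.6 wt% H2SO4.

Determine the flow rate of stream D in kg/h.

2144 kg/h

Let D be the unknown flow. Total out = 3206 + D.
H2SO4 balance: 825.62 + 0.104·D = 0.196·(3206 + D)
(0.104 − 0.196)·D = 0.196×3206 − 825.62 = -197.24
D = -197.24 / -0.092 = 2143.9 kg/h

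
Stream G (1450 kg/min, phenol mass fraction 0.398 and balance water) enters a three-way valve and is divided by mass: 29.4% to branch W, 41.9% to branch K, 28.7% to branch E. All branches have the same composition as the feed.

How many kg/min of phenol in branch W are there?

169.7 kg/min

Branch W total = 0.294×1450 = 426.3 kg/min.
phenol in W = 0.398×426.3 = 169.67 kg/min.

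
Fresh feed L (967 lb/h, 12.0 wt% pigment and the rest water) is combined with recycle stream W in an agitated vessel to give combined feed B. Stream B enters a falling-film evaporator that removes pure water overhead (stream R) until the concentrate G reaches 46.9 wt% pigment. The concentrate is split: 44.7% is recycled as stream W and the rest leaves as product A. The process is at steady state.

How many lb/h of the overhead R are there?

719.6 lb/h

Overall pigment balance (none leaves overhead): pigment in fresh feed = pigment in product, i.e. 967×0.120 = (1−0.447)·G·0.469.
G = 116.04/(0.469×0.553) = 447.41 lb/h.
Recycle W = 0.447×447.41 = 199.99 lb/h.
Combined feed B = 967 + 199.99 = 1167 lb/h.
Overhead R = B − G = 1167 − 447.41 = 719.58 lb/h.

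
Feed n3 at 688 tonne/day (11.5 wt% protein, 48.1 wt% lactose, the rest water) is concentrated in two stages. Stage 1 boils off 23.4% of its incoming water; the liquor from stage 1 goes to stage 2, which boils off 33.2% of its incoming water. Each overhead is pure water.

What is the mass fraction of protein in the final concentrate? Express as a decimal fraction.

0.1433

water in feed = 688×0.404 = 277.95 tonne/day.
After stage 1: water left = (1−0.234)×277.95 = 212.91; stream total = 622.96 tonne/day.
After stage 2: water left = (1−0.332)×212.91 = 142.22; final concentrate = 552.27 tonne/day.
protein fraction = 79.12/552.27 = 0.1433.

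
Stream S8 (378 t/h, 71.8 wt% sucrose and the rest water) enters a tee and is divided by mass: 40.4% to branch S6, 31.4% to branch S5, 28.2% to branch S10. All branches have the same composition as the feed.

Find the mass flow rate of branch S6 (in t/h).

152.7 t/h

Branch S6 flow = 0.404×378 = 152.71 t/h.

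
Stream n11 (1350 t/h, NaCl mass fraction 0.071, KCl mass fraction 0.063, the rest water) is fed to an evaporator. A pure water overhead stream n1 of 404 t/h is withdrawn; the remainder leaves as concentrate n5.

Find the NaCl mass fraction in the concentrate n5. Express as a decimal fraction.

0.101

NaCl is not removed: 1350×0.071 = 95.85 t/h of NaCl enters n5.
Concentrate = 1350 − 404 = 946 t/h.
Mass fraction = 95.85/946 = 0.101.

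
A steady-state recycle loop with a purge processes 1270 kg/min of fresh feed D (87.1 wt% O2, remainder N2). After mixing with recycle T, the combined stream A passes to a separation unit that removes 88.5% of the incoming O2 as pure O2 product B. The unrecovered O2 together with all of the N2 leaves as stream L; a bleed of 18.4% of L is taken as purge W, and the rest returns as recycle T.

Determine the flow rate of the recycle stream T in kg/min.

841.1 kg/min

N2 enters only via D and leaves only via the purge: 1270×0.129 = 0.184×(N2 in L), and the separation unit passes all N2, so N2 in A = N2 in L = 890.38 kg/min.
O2 in A: m_A = 1270×0.871 + (1−0.184)·(1−0.885)·m_A, so m_A = 1106.2/0.9062 = 1220.7 kg/min.
L = (1−0.885)×1220.7 + 890.38 = 1030.8 kg/min.
Recycle T = (1−0.184)×1030.8 = 841.1 kg/min.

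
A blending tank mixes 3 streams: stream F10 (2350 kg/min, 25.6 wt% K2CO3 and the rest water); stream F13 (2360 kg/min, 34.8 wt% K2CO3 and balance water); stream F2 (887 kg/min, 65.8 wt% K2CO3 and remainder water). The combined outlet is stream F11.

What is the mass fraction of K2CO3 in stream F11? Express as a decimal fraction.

0.359

Total flow out = 2350 + 2360 + 887 = 5597 kg/min.
K2CO3 in = 2350×0.256 + 2360×0.348 + 887×0.658 = 2006.5 kg/min.
K2CO3 mass fraction in F11 = 2006.5/5597 = 0.359.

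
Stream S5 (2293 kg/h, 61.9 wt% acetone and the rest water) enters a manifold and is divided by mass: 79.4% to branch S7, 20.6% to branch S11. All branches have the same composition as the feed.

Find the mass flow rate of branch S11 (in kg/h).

472.4 kg/h

Branch S11 flow = 0.206×2293 = 472.36 kg/h.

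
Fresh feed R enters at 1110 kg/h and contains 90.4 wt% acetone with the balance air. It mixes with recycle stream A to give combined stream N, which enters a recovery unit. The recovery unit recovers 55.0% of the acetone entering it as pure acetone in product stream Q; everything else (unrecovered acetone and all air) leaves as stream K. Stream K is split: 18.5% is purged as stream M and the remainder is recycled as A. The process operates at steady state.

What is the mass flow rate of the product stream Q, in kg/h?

acetone in N: m_A = 1110×0.904 + (1−0.185)·(1−0.550)·m_A, so m_A = 1003.4/0.6333 = 1584.6 kg/h.
Product Q = 0.550×1584.6 = 871.52 kg/h.

871.5 kg/h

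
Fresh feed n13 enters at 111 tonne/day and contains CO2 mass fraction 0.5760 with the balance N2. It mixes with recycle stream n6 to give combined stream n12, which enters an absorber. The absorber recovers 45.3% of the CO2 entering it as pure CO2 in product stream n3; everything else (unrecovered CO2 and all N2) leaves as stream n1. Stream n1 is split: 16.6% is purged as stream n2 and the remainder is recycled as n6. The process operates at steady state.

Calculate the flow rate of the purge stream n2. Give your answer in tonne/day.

N2 enters only via n13 and leaves only via the purge: 111×0.424 = 0.166×(N2 in n1), and the absorber passes all N2, so N2 in n12 = N2 in n1 = 283.52 tonne/day.
CO2 in n12: m_A = 111×0.576 + (1−0.166)·(1−0.453)·m_A, so m_A = 63.936/0.5438 = 117.57 tonne/day.
n1 = (1−0.453)×117.57 + 283.52 = 347.83 tonne/day.
Purge n2 = 0.166×347.83 = 57.74 tonne/day.

57.74 tonne/day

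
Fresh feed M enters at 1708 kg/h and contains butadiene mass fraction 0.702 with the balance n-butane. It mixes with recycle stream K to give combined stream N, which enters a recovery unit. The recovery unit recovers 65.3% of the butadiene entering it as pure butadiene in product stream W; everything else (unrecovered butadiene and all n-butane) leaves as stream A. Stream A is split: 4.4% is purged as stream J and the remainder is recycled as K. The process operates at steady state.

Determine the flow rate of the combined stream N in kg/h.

n-butane enters only via M and leaves only via the purge: 1708×0.298 = 0.044×(n-butane in A), and the recovery unit passes all n-butane, so n-butane in N = n-butane in A = 11568 kg/h.
butadiene in N: m_A = 1708×0.702 + (1−0.044)·(1−0.653)·m_A, so m_A = 1199/0.6683 = 1794.2 kg/h.
N = 1794.2 + 11568 = 13362 kg/h.

13360 kg/h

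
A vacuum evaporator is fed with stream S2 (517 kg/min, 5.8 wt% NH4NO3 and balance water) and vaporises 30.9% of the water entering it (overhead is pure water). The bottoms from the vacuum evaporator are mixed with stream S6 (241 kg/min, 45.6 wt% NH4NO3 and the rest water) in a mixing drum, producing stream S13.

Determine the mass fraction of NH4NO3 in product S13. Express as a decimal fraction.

0.230

Vapour removed = 0.309×0.942×517 = 150.49 kg/min; concentrate = 366.51 kg/min.
NH4NO3 reaching the mixer = 29.986 (from concentrate) + 241×0.456 = 139.88 kg/min.
Product flow = 366.51 + 241 = 607.51 kg/min; NH4NO3 fraction = 0.230.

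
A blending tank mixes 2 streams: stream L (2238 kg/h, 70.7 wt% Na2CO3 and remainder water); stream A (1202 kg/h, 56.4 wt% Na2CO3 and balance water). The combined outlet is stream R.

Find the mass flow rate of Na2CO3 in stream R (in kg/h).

Na2CO3 out = Na2CO3 in = 2238×0.707 + 1202×0.564 = 2260.2 kg/h.

2260 kg/h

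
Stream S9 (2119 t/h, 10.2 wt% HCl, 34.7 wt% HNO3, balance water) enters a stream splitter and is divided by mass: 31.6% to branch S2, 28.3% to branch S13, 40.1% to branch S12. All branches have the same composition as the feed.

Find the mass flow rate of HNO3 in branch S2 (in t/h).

232.4 t/h

Branch S2 total = 0.316×2119 = 669.6 t/h.
HNO3 in S2 = 0.347×669.6 = 232.35 t/h.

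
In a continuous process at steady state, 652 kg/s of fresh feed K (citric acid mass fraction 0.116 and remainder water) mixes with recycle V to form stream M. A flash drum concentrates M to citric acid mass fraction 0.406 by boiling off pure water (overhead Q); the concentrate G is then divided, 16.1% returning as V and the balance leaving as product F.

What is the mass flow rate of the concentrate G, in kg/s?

Overall citric acid balance (none leaves overhead): citric acid in fresh feed = citric acid in product, i.e. 652×0.116 = (1−0.161)·G·0.406.
G = 75.632/(0.406×0.839) = 222.03 kg/s.

222 kg/s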